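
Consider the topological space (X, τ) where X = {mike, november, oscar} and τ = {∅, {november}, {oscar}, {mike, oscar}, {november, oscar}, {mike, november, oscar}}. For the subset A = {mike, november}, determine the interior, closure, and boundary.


int(A) = {november}, cl(A) = {mike, november}, ∂A = {mike}.

Closed sets in (X, τ) are complements of opens:
  closed(X, τ) = {∅, {mike}, {november}, {mike, november}, {mike, oscar}, {mike, november, oscar}}.
int(A) = ⋃ {U ∈ τ : U ⊆ A}. Opens contained in A: ∅, {november}.
Taking the union of these: int(A) = {november}.
cl(A) = ⋂ {C closed : A ⊆ C}. Closed sets containing A: {mike, november}, {mike, november, oscar}.
Intersecting these: cl(A) = {mike, november}.
∂A = cl(A) ∖ int(A) = {mike, november} ∖ {november} = {mike}.


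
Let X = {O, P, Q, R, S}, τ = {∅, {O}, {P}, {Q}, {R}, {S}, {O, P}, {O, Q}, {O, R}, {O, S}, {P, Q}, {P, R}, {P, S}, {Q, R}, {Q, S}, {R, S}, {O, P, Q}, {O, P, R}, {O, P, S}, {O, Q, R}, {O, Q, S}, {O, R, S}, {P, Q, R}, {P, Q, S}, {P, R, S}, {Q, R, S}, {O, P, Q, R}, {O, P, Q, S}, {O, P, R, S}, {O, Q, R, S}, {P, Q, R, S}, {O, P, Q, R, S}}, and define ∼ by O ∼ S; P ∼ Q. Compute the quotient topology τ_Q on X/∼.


X/∼ = {[O=S], [P=Q], [R]}; |τ_Q| = 8.

Equivalence classes: [O=S], [P=Q], [R].
Quotient map π: X → X/∼ sends O ↦ [O=S], P ↦ [P=Q], Q ↦ [P=Q], R ↦ [R], S ↦ [O=S].
For each subset V ⊆ X/∼, compute π^{-1}(V) ⊆ X and check whether π^{-1}(V) ∈ τ. V is open in τ_Q iff π^{-1}(V) ∈ τ.
  V = {}: π^{-1}(V) = ∅ ∈ τ ✓.
  V = {[O=S]}: π^{-1}(V) = {O, S} ∈ τ ✓.
  V = {[P=Q]}: π^{-1}(V) = {P, Q} ∈ τ ✓.
  V = {[O=S], [P=Q]}: π^{-1}(V) = {O, P, Q, S} ∈ τ ✓.
  V = {[R]}: π^{-1}(V) = {R} ∈ τ ✓.
  V = {[O=S], [R]}: π^{-1}(V) = {O, R, S} ∈ τ ✓.
  V = {[P=Q], [R]}: π^{-1}(V) = {P, Q, R} ∈ τ ✓.
  V = {[O=S], [P=Q], [R]}: π^{-1}(V) = {O, P, Q, R, S} ∈ τ ✓.
Open sets in the quotient: τ_Q = {{}, {[O=S]}, {[P=Q]}, {[O=S], [P=Q]}, {[R]}, {[O=S], [R]}, {[P=Q], [R]}, {[O=S], [P=Q], [R]}} (8 elements).


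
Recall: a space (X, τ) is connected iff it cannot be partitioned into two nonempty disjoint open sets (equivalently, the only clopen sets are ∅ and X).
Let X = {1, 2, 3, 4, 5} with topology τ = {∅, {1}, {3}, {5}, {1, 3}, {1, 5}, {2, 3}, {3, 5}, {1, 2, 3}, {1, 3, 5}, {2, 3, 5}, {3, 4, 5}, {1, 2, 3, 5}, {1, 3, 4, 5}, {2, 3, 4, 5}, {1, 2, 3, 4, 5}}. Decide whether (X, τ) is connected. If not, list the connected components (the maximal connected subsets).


(X, τ) is disconnected; components = [{1}, {2, 3, 4, 5}].

Find clopen sets (U ∈ τ with X ∖ U ∈ τ):
  U = ∅, X ∖ U = {1, 2, 3, 4, 5} — both open, so U is clopen.
  U = {1}, X ∖ U = {2, 3, 4, 5} — both open, so U is clopen.
  U = {2, 3, 4, 5}, X ∖ U = {1} — both open, so U is clopen.
  U = {1, 2, 3, 4, 5}, X ∖ U = ∅ — both open, so U is clopen.
Nontrivial clopen(s) exist: e.g. {2, 3, 4, 5}. So (X, τ) is disconnected.
Compute connected components by grouping points that agree on all clopens:
  component: {1}
  component: {2, 3, 4, 5}


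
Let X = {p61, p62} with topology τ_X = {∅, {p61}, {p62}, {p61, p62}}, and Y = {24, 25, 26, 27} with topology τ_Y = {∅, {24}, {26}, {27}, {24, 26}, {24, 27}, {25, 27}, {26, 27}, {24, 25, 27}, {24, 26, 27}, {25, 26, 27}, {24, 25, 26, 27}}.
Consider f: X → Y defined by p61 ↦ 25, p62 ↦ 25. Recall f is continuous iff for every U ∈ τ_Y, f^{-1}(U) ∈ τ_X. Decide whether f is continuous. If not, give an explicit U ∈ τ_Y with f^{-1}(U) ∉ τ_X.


f IS continuous.

Compute f^{-1}(U) for each U ∈ τ_Y:
  U = ∅: f^{-1}(U) = ∅ ∈ τ_X ✓.
  U = {24}: f^{-1}(U) = ∅ ∈ τ_X ✓.
  U = {26}: f^{-1}(U) = ∅ ∈ τ_X ✓.
  U = {27}: f^{-1}(U) = ∅ ∈ τ_X ✓.
  U = {24, 26}: f^{-1}(U) = ∅ ∈ τ_X ✓.
  U = {24, 27}: f^{-1}(U) = ∅ ∈ τ_X ✓.
  U = {25, 27}: f^{-1}(U) = {p61, p62} ∈ τ_X ✓.
  U = {26, 27}: f^{-1}(U) = ∅ ∈ τ_X ✓.
  U = {24, 25, 27}: f^{-1}(U) = {p61, p62} ∈ τ_X ✓.
  U = {24, 26, 27}: f^{-1}(U) = ∅ ∈ τ_X ✓.
  U = {25, 26, 27}: f^{-1}(U) = {p61, p62} ∈ τ_X ✓.
  U = {24, 25, 26, 27}: f^{-1}(U) = {p61, p62} ∈ τ_X ✓.
Every preimage lies in τ_X, so f IS continuous.


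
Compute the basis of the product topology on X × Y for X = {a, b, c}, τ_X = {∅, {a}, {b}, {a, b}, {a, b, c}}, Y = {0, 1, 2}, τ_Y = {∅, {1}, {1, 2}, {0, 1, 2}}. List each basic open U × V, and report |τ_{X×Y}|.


Basis B = {∅ × ∅, {a} × {1}, {b} × {1}, {a} × {1, 2}, {a, b} × {1}, {b} × {1, 2}, {a} × {0, 1, 2}, {a, b, c} × {1}, {b} × {0, 1, 2}, {a, b} × {1, 2}, {a, b} × {0, 1, 2}, {a, b, c} × {1, 2}, {a, b, c} × {0, 1, 2}}; |τ_{X×Y}| = 30.

Enumerate products U × V with U ∈ τ_X, V ∈ τ_Y (deduplicated):
  ∅ × ∅ = {} (∅)
  {a} × {1} = {(a,1)}
  {b} × {1} = {(b,1)}
  {a} × {1, 2} = {(a,1), (a,2)}
  {a, b} × {1} = {(a,1), (b,1)}
  {b} × {1, 2} = {(b,1), (b,2)}
  {a} × {0, 1, 2} = {(a,0), (a,1), (a,2)}
  {a, b, c} × {1} = {(a,1), (b,1), (c,1)}
  {b} × {0, 1, 2} = {(b,0), (b,1), (b,2)}
  {a, b} × {1, 2} = {(a,1), (a,2), (b,1), (b,2)}
  {a, b} × {0, 1, 2} = {(a,0), (a,1), (a,2), (b,0), (b,1), (b,2)}
  {a, b, c} × {1, 2} = {(a,1), (a,2), (b,1), (b,2), (c,1), (c,2)}
  {a, b, c} × {0, 1, 2} = {(a,0), (a,1), (a,2), (b,0), (b,1), (b,2), (c,0), (c,1), (c,2)}
These 13 distinct sets form the basis B.
Close under arbitrary unions to get τ_{X×Y}; counting gives |τ_{X×Y}| = 30.


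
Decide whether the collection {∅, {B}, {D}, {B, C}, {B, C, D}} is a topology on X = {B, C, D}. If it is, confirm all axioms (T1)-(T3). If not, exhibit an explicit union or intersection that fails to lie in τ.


τ is NOT a topology on X.

Axiom (T1): ∅ ∈ τ? Yes; X ∈ τ? Yes.
Axiom (T2/T3): check pairwise unions and intersections of members of τ.
Counterexample for (T2): {B} ∪ {D} = {B, D} ∉ τ. Therefore τ is NOT a topology.


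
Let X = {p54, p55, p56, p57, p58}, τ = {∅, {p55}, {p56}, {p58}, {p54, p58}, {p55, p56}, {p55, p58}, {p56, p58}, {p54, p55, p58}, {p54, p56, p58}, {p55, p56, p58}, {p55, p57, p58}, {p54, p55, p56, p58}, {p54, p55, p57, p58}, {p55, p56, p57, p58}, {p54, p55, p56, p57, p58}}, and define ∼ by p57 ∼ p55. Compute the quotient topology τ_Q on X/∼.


X/∼ = {[p54], [p55=p57], [p56], [p58]}; |τ_Q| = 10.

Equivalence classes: [p54], [p55=p57], [p56], [p58].
Quotient map π: X → X/∼ sends p54 ↦ [p54], p55 ↦ [p55=p57], p56 ↦ [p56], p57 ↦ [p55=p57], p58 ↦ [p58].
For each subset V ⊆ X/∼, compute π^{-1}(V) ⊆ X and check whether π^{-1}(V) ∈ τ. V is open in τ_Q iff π^{-1}(V) ∈ τ.
  V = {}: π^{-1}(V) = ∅ ∈ τ ✓.
  V = {[p54]}: π^{-1}(V) = {p54} ∉ τ ✗.
  V = {[p55=p57]}: π^{-1}(V) = {p55, p57} ∉ τ ✗.
  V = {[p54], [p55=p57]}: π^{-1}(V) = {p54, p55, p57} ∉ τ ✗.
  V = {[p56]}: π^{-1}(V) = {p56} ∈ τ ✓.
  V = {[p54], [p56]}: π^{-1}(V) = {p54, p56} ∉ τ ✗.
  V = {[p55=p57], [p56]}: π^{-1}(V) = {p55, p56, p57} ∉ τ ✗.
  V = {[p54], [p55=p57], [p56]}: π^{-1}(V) = {p54, p55, p56, p57} ∉ τ ✗.
  V = {[p58]}: π^{-1}(V) = {p58} ∈ τ ✓.
  V = {[p54], [p58]}: π^{-1}(V) = {p54, p58} ∈ τ ✓.
  V = {[p55=p57], [p58]}: π^{-1}(V) = {p55, p57, p58} ∈ τ ✓.
  V = {[p54], [p55=p57], [p58]}: π^{-1}(V) = {p54, p55, p57, p58} ∈ τ ✓.
  V = {[p56], [p58]}: π^{-1}(V) = {p56, p58} ∈ τ ✓.
  V = {[p54], [p56], [p58]}: π^{-1}(V) = {p54, p56, p58} ∈ τ ✓.
  V = {[p55=p57], [p56], [p58]}: π^{-1}(V) = {p55, p56, p57, p58} ∈ τ ✓.
  V = {[p54], [p55=p57], [p56], [p58]}: π^{-1}(V) = {p54, p55, p56, p57, p58} ∈ τ ✓.
Open sets in the quotient: τ_Q = {{}, {[p56]}, {[p58]}, {[p54], [p58]}, {[p55=p57], [p58]}, {[p54], [p55=p57], [p58]}, {[p56], [p58]}, {[p54], [p56], [p58]}, {[p55=p57], [p56], [p58]}, {[p54], [p55=p57], [p56], [p58]}} (10 elements).


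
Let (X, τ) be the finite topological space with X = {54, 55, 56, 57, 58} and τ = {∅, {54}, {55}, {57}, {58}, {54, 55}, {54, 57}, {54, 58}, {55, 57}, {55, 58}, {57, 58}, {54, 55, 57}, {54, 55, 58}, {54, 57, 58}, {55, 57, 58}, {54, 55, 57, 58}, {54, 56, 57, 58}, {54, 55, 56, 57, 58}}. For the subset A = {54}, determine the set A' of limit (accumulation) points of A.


A' = {56}

For each x ∈ X, list the open sets U ∈ τ with x ∈ U, then check whether U ∩ (A ∖ {x}) ≠ ∅ for every such U.
  x = 54: open {54} ∋ x has {54} ∩ (A ∖ {54}) = ∅, so x is NOT a limit point.
  x = 55: open {55} ∋ x has {55} ∩ (A ∖ {55}) = ∅, so x is NOT a limit point.
  x = 56: opens ∋ x are {54, 56, 57, 58}, {54, 55, 56, 57, 58}; each meets A ∖ {56}, so x IS a limit point.
  x = 57: open {57} ∋ x has {57} ∩ (A ∖ {57}) = ∅, so x is NOT a limit point.
  x = 58: open {58} ∋ x has {58} ∩ (A ∖ {58}) = ∅, so x is NOT a limit point.
Collecting: A' = {56}.


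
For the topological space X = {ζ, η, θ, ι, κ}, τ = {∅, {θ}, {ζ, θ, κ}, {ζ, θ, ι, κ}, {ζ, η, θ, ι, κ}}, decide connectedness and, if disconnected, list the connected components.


(X, τ) is connected.

Find clopen sets (U ∈ τ with X ∖ U ∈ τ):
  U = ∅, X ∖ U = {ζ, η, θ, ι, κ} — both open, so U is clopen.
  U = {ζ, η, θ, ι, κ}, X ∖ U = ∅ — both open, so U is clopen.
Only trivial clopens (∅ and X) exist, so (X, τ) is connected.
Compute connected components by grouping points that agree on all clopens:
  component: {ζ, η, θ, ι, κ}


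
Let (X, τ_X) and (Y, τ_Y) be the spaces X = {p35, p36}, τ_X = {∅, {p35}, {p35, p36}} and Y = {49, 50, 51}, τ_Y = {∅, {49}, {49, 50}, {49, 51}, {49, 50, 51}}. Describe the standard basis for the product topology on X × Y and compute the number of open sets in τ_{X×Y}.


Basis B = {∅ × ∅, {p35} × {49}, {p35} × {49, 50}, {p35} × {49, 51}, {p35, p36} × {49}, {p35} × {49, 50, 51}, {p35, p36} × {49, 50}, {p35, p36} × {49, 51}, {p35, p36} × {49, 50, 51}}; |τ_{X×Y}| = 14.

Enumerate products U × V with U ∈ τ_X, V ∈ τ_Y (deduplicated):
  ∅ × ∅ = {} (∅)
  {p35} × {49} = {(p35,49)}
  {p35} × {49, 50} = {(p35,49), (p35,50)}
  {p35} × {49, 51} = {(p35,49), (p35,51)}
  {p35, p36} × {49} = {(p35,49), (p36,49)}
  {p35} × {49, 50, 51} = {(p35,49), (p35,50), (p35,51)}
  {p35, p36} × {49, 50} = {(p35,49), (p35,50), (p36,49), (p36,50)}
  {p35, p36} × {49, 51} = {(p35,49), (p35,51), (p36,49), (p36,51)}
  {p35, p36} × {49, 50, 51} = {(p35,49), (p35,50), (p35,51), (p36,49), (p36,50), (p36,51)}
These 9 distinct sets form the basis B.
Close under arbitrary unions to get τ_{X×Y}; counting gives |τ_{X×Y}| = 14.


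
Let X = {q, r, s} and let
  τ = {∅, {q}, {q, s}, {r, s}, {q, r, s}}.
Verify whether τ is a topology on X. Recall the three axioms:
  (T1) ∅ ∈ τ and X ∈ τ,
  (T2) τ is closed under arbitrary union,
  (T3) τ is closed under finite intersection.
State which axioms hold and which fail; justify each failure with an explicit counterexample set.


τ is NOT a topology on X.

Axiom (T1): ∅ ∈ τ? Yes; X ∈ τ? Yes.
Axiom (T2/T3): check pairwise unions and intersections of members of τ.
Counterexample for (T3): {q, s} ∩ {r, s} = {s} ∉ τ. Therefore τ is NOT a topology.


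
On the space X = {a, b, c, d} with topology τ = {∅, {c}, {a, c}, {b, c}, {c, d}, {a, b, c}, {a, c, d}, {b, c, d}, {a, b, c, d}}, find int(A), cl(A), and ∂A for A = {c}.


int(A) = {c}, cl(A) = {a, b, c, d}, ∂A = {a, b, d}.

Closed sets in (X, τ) are complements of opens:
  closed(X, τ) = {∅, {a}, {b}, {d}, {a, b}, {a, d}, {b, d}, {a, b, d}, {a, b, c, d}}.
int(A) = ⋃ {U ∈ τ : U ⊆ A}. Opens contained in A: ∅, {c}.
Taking the union of these: int(A) = {c}.
cl(A) = ⋂ {C closed : A ⊆ C}. Closed sets containing A: {a, b, c, d}.
Intersecting these: cl(A) = {a, b, c, d}.
∂A = cl(A) ∖ int(A) = {a, b, c, d} ∖ {c} = {a, b, d}.


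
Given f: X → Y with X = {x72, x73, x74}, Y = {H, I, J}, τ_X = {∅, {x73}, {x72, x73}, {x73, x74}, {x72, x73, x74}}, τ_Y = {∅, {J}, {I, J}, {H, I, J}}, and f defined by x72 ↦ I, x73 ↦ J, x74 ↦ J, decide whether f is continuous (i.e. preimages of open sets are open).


f IS continuous.

Compute f^{-1}(U) for each U ∈ τ_Y:
  U = ∅: f^{-1}(U) = ∅ ∈ τ_X ✓.
  U = {J}: f^{-1}(U) = {x73, x74} ∈ τ_X ✓.
  U = {I, J}: f^{-1}(U) = {x72, x73, x74} ∈ τ_X ✓.
  U = {H, I, J}: f^{-1}(U) = {x72, x73, x74} ∈ τ_X ✓.
Every preimage lies in τ_X, so f IS continuous.


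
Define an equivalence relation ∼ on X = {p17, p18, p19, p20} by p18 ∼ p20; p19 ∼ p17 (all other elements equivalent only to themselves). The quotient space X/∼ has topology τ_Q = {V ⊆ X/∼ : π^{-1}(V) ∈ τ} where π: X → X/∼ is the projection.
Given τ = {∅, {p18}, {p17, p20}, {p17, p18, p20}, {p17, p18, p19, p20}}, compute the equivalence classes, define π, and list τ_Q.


X/∼ = {[p17=p19], [p18=p20]}; |τ_Q| = 2.

Equivalence classes: [p17=p19], [p18=p20].
Quotient map π: X → X/∼ sends p17 ↦ [p17=p19], p18 ↦ [p18=p20], p19 ↦ [p17=p19], p20 ↦ [p18=p20].
For each subset V ⊆ X/∼, compute π^{-1}(V) ⊆ X and check whether π^{-1}(V) ∈ τ. V is open in τ_Q iff π^{-1}(V) ∈ τ.
  V = {}: π^{-1}(V) = ∅ ∈ τ ✓.
  V = {[p17=p19]}: π^{-1}(V) = {p17, p19} ∉ τ ✗.
  V = {[p18=p20]}: π^{-1}(V) = {p18, p20} ∉ τ ✗.
  V = {[p17=p19], [p18=p20]}: π^{-1}(V) = {p17, p18, p19, p20} ∈ τ ✓.
Open sets in the quotient: τ_Q = {{}, {[p17=p19], [p18=p20]}} (2 elements).


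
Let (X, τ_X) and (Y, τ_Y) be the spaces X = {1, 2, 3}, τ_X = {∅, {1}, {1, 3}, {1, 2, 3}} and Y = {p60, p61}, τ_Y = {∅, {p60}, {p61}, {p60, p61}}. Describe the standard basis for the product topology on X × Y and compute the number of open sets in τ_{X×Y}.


Basis B = {∅ × ∅, {1} × {p60}, {1} × {p61}, {1} × {p60, p61}, {1, 3} × {p60}, {1, 3} × {p61}, {1, 2, 3} × {p60}, {1, 2, 3} × {p61}, {1, 3} × {p60, p61}, {1, 2, 3} × {p60, p61}}; |τ_{X×Y}| = 16.

Enumerate products U × V with U ∈ τ_X, V ∈ τ_Y (deduplicated):
  ∅ × ∅ = {} (∅)
  {1} × {p60} = {(1,p60)}
  {1} × {p61} = {(1,p61)}
  {1} × {p60, p61} = {(1,p60), (1,p61)}
  {1, 3} × {p60} = {(1,p60), (3,p60)}
  {1, 3} × {p61} = {(1,p61), (3,p61)}
  {1, 2, 3} × {p60} = {(1,p60), (2,p60), (3,p60)}
  {1, 2, 3} × {p61} = {(1,p61), (2,p61), (3,p61)}
  {1, 3} × {p60, p61} = {(1,p60), (1,p61), (3,p60), (3,p61)}
  {1, 2, 3} × {p60, p61} = {(1,p60), (1,p61), (2,p60), (2,p61), (3,p60), (3,p61)}
These 10 distinct sets form the basis B.
Close under arbitrary unions to get τ_{X×Y}; counting gives |τ_{X×Y}| = 16.


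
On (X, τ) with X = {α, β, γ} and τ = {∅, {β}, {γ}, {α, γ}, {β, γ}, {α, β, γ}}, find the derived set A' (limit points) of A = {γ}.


A' = {α}

For each x ∈ X, list the open sets U ∈ τ with x ∈ U, then check whether U ∩ (A ∖ {x}) ≠ ∅ for every such U.
  x = α: opens ∋ x are {α, γ}, {α, β, γ}; each meets A ∖ {α}, so x IS a limit point.
  x = β: open {β} ∋ x has {β} ∩ (A ∖ {β}) = ∅, so x is NOT a limit point.
  x = γ: open {γ} ∋ x has {γ} ∩ (A ∖ {γ}) = ∅, so x is NOT a limit point.
Collecting: A' = {α}.


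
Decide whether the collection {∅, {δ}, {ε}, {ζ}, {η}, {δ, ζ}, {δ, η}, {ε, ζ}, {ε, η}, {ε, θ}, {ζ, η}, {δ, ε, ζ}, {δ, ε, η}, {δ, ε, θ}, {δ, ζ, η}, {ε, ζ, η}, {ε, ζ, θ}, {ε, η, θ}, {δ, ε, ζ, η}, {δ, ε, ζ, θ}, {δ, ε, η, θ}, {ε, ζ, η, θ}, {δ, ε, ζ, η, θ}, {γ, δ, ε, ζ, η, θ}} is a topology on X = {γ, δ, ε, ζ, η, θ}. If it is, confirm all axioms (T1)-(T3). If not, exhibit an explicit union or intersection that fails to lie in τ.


τ is NOT a topology on X.

Axiom (T1): ∅ ∈ τ? Yes; X ∈ τ? Yes.
Axiom (T2/T3): check pairwise unions and intersections of members of τ.
Counterexample for (T2): {δ} ∪ {ε} = {δ, ε} ∉ τ. Therefore τ is NOT a topology.


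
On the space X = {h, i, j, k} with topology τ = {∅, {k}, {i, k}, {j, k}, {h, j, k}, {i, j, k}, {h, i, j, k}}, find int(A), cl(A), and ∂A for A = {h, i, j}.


int(A) = ∅, cl(A) = {h, i, j}, ∂A = {h, i, j}.

Closed sets in (X, τ) are complements of opens:
  closed(X, τ) = {∅, {h}, {i}, {h, i}, {h, j}, {h, i, j}, {h, i, j, k}}.
int(A) = ⋃ {U ∈ τ : U ⊆ A}. Opens contained in A: ∅.
Taking the union of these: int(A) = ∅.
cl(A) = ⋂ {C closed : A ⊆ C}. Closed sets containing A: {h, i, j}, {h, i, j, k}.
Intersecting these: cl(A) = {h, i, j}.
∂A = cl(A) ∖ int(A) = {h, i, j} ∖ ∅ = {h, i, j}.


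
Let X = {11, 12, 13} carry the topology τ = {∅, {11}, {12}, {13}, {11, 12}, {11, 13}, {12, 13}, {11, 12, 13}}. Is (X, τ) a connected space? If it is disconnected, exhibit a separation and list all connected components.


(X, τ) is disconnected; components = [{11}, {12}, {13}].

Find clopen sets (U ∈ τ with X ∖ U ∈ τ):
  U = ∅, X ∖ U = {11, 12, 13} — both open, so U is clopen.
  U = {11}, X ∖ U = {12, 13} — both open, so U is clopen.
  U = {12}, X ∖ U = {11, 13} — both open, so U is clopen.
  U = {13}, X ∖ U = {11, 12} — both open, so U is clopen.
  U = {11, 12}, X ∖ U = {13} — both open, so U is clopen.
  U = {11, 13}, X ∖ U = {12} — both open, so U is clopen.
  U = {12, 13}, X ∖ U = {11} — both open, so U is clopen.
  U = {11, 12, 13}, X ∖ U = ∅ — both open, so U is clopen.
Nontrivial clopen(s) exist: e.g. {11, 13}. So (X, τ) is disconnected.
Compute connected components by grouping points that agree on all clopens:
  component: {11}
  component: {12}
  component: {13}


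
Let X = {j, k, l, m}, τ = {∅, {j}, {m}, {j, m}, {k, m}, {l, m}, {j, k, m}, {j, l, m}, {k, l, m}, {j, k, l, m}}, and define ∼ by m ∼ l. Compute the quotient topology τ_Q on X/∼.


X/∼ = {[j], [k], [l=m]}; |τ_Q| = 6.

Equivalence classes: [j], [k], [l=m].
Quotient map π: X → X/∼ sends j ↦ [j], k ↦ [k], l ↦ [l=m], m ↦ [l=m].
For each subset V ⊆ X/∼, compute π^{-1}(V) ⊆ X and check whether π^{-1}(V) ∈ τ. V is open in τ_Q iff π^{-1}(V) ∈ τ.
  V = {}: π^{-1}(V) = ∅ ∈ τ ✓.
  V = {[j]}: π^{-1}(V) = {j} ∈ τ ✓.
  V = {[k]}: π^{-1}(V) = {k} ∉ τ ✗.
  V = {[j], [k]}: π^{-1}(V) = {j, k} ∉ τ ✗.
  V = {[l=m]}: π^{-1}(V) = {l, m} ∈ τ ✓.
  V = {[j], [l=m]}: π^{-1}(V) = {j, l, m} ∈ τ ✓.
  V = {[k], [l=m]}: π^{-1}(V) = {k, l, m} ∈ τ ✓.
  V = {[j], [k], [l=m]}: π^{-1}(V) = {j, k, l, m} ∈ τ ✓.
Open sets in the quotient: τ_Q = {{}, {[j]}, {[l=m]}, {[j], [l=m]}, {[k], [l=m]}, {[j], [k], [l=m]}} (6 elements).


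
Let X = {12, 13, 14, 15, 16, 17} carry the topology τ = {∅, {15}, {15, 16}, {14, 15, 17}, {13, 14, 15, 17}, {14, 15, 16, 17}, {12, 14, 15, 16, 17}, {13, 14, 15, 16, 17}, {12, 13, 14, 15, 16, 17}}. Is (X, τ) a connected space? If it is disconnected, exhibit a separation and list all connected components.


(X, τ) is connected.

Find clopen sets (U ∈ τ with X ∖ U ∈ τ):
  U = ∅, X ∖ U = {12, 13, 14, 15, 16, 17} — both open, so U is clopen.
  U = {12, 13, 14, 15, 16, 17}, X ∖ U = ∅ — both open, so U is clopen.
Only trivial clopens (∅ and X) exist, so (X, τ) is connected.
Compute connected components by grouping points that agree on all clopens:
  component: {12, 13, 14, 15, 16, 17}


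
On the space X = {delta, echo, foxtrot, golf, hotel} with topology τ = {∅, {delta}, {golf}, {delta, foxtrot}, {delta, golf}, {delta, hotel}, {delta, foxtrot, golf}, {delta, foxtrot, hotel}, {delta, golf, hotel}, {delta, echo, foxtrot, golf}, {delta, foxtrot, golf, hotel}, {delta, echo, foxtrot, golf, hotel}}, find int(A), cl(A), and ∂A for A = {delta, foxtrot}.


int(A) = {delta, foxtrot}, cl(A) = {delta, echo, foxtrot, hotel}, ∂A = {echo, hotel}.

Closed sets in (X, τ) are complements of opens:
  closed(X, τ) = {∅, {echo}, {hotel}, {echo, foxtrot}, {echo, golf}, {echo, hotel}, {echo, foxtrot, golf}, {echo, foxtrot, hotel}, {echo, golf, hotel}, {delta, echo, foxtrot, hotel}, {echo, foxtrot, golf, hotel}, {delta, echo, foxtrot, golf, hotel}}.
int(A) = ⋃ {U ∈ τ : U ⊆ A}. Opens contained in A: ∅, {delta}, {delta, foxtrot}.
Taking the union of these: int(A) = {delta, foxtrot}.
cl(A) = ⋂ {C closed : A ⊆ C}. Closed sets containing A: {delta, echo, foxtrot, hotel}, {delta, echo, foxtrot, golf, hotel}.
Intersecting these: cl(A) = {delta, echo, foxtrot, hotel}.
∂A = cl(A) ∖ int(A) = {delta, echo, foxtrot, hotel} ∖ {delta, foxtrot} = {echo, hotel}.


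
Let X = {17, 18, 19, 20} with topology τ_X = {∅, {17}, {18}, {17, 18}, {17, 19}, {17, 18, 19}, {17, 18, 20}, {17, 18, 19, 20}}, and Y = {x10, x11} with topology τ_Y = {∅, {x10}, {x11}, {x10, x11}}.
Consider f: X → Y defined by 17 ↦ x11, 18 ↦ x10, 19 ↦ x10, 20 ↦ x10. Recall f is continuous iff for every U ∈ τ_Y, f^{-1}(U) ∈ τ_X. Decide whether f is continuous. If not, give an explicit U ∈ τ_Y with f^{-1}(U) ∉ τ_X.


f is NOT continuous.

Compute f^{-1}(U) for each U ∈ τ_Y:
  U = ∅: f^{-1}(U) = ∅ ∈ τ_X ✓.
  U = {x10}: f^{-1}(U) = {18, 19, 20} ∉ τ_X ✗.
  U = {x11}: f^{-1}(U) = {17} ∈ τ_X ✓.
  U = {x10, x11}: f^{-1}(U) = {17, 18, 19, 20} ∈ τ_X ✓.
Found U = {x10} with f^{-1}(U) = {18, 19, 20} not in τ_X. Therefore f is NOT continuous.


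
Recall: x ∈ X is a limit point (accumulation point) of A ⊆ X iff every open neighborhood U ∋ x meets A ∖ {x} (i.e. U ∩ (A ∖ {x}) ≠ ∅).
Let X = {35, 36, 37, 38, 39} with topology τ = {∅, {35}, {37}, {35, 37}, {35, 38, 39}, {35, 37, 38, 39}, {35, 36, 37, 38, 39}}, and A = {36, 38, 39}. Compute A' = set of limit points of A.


A' = {36, 38, 39}

For each x ∈ X, list the open sets U ∈ τ with x ∈ U, then check whether U ∩ (A ∖ {x}) ≠ ∅ for every such U.
  x = 35: open {35} ∋ x has {35} ∩ (A ∖ {35}) = ∅, so x is NOT a limit point.
  x = 36: opens ∋ x are {35, 36, 37, 38, 39}; each meets A ∖ {36}, so x IS a limit point.
  x = 37: open {37} ∋ x has {37} ∩ (A ∖ {37}) = ∅, so x is NOT a limit point.
  x = 38: opens ∋ x are {35, 38, 39}, {35, 37, 38, 39}, {35, 36, 37, 38, 39}; each meets A ∖ {38}, so x IS a limit point.
  x = 39: opens ∋ x are {35, 38, 39}, {35, 37, 38, 39}, {35, 36, 37, 38, 39}; each meets A ∖ {39}, so x IS a limit point.
Collecting: A' = {36, 38, 39}.


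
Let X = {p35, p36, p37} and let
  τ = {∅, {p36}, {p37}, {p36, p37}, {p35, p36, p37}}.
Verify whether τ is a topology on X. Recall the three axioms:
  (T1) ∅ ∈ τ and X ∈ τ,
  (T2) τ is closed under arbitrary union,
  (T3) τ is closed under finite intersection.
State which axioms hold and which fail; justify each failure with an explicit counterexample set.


τ IS a topology on X.

Axiom (T1): ∅ ∈ τ? Yes; X ∈ τ? Yes.
Axiom (T2/T3): check pairwise unions and intersections of members of τ.
All pairwise intersections and unions checked — each lies in τ. Therefore τ satisfies (T1), (T2), (T3): it IS a topology on X.


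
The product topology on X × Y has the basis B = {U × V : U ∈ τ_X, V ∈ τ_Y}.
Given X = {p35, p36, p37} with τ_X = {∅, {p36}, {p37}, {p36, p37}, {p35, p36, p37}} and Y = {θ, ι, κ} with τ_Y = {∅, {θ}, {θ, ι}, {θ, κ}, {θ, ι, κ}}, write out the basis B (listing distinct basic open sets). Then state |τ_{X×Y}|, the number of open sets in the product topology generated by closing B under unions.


Basis B = {∅ × ∅, {p36} × {θ}, {p37} × {θ}, {p36} × {θ, ι}, {p36} × {θ, κ}, {p36, p37} × {θ}, {p37} × {θ, ι}, {p37} × {θ, κ}, {p35, p36, p37} × {θ}, {p36} × {θ, ι, κ}, {p37} × {θ, ι, κ}, {p36, p37} × {θ, ι}, {p36, p37} × {θ, κ}, {p35, p36, p37} × {θ, ι}, {p35, p36, p37} × {θ, κ}, {p36, p37} × {θ, ι, κ}, {p35, p36, p37} × {θ, ι, κ}}; |τ_{X×Y}| = 50.

Enumerate products U × V with U ∈ τ_X, V ∈ τ_Y (deduplicated):
  ∅ × ∅ = {} (∅)
  {p36} × {θ} = {(p36,θ)}
  {p37} × {θ} = {(p37,θ)}
  {p36} × {θ, ι} = {(p36,θ), (p36,ι)}
  {p36} × {θ, κ} = {(p36,θ), (p36,κ)}
  {p36, p37} × {θ} = {(p36,θ), (p37,θ)}
  {p37} × {θ, ι} = {(p37,θ), (p37,ι)}
  {p37} × {θ, κ} = {(p37,θ), (p37,κ)}
  {p35, p36, p37} × {θ} = {(p35,θ), (p36,θ), (p37,θ)}
  {p36} × {θ, ι, κ} = {(p36,θ), (p36,ι), (p36,κ)}
  {p37} × {θ, ι, κ} = {(p37,θ), (p37,ι), (p37,κ)}
  {p36, p37} × {θ, ι} = {(p36,θ), (p36,ι), (p37,θ), (p37,ι)}
  {p36, p37} × {θ, κ} = {(p36,θ), (p36,κ), (p37,θ), (p37,κ)}
  {p35, p36, p37} × {θ, ι} = {(p35,θ), (p35,ι), (p36,θ), (p36,ι), (p37,θ), (p37,ι)}
  {p35, p36, p37} × {θ, κ} = {(p35,θ), (p35,κ), (p36,θ), (p36,κ), (p37,θ), (p37,κ)}
  {p36, p37} × {θ, ι, κ} = {(p36,θ), (p36,ι), (p36,κ), (p37,θ), (p37,ι), (p37,κ)}
  {p35, p36, p37} × {θ, ι, κ} = {(p35,θ), (p35,ι), (p35,κ), (p36,θ), (p36,ι), (p36,κ), (p37,θ), (p37,ι), (p37,κ)}
These 17 distinct sets form the basis B.
Close under arbitrary unions to get τ_{X×Y}; counting gives |τ_{X×Y}| = 50.


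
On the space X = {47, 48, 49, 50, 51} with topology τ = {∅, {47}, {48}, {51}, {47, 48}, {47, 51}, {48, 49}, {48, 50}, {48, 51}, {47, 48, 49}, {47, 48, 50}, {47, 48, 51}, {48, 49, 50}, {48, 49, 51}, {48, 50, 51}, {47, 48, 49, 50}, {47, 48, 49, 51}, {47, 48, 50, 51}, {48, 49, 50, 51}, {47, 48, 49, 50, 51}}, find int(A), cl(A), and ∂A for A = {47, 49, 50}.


int(A) = {47}, cl(A) = {47, 49, 50}, ∂A = {49, 50}.

Closed sets in (X, τ) are complements of opens:
  closed(X, τ) = {∅, {47}, {49}, {50}, {51}, {47, 49}, {47, 50}, {47, 51}, {49, 50}, {49, 51}, {50, 51}, {47, 49, 50}, {47, 49, 51}, {47, 50, 51}, {48, 49, 50}, {49, 50, 51}, {47, 48, 49, 50}, {47, 49, 50, 51}, {48, 49, 50, 51}, {47, 48, 49, 50, 51}}.
int(A) = ⋃ {U ∈ τ : U ⊆ A}. Opens contained in A: ∅, {47}.
Taking the union of these: int(A) = {47}.
cl(A) = ⋂ {C closed : A ⊆ C}. Closed sets containing A: {47, 49, 50}, {47, 48, 49, 50}, {47, 49, 50, 51}, {47, 48, 49, 50, 51}.
Intersecting these: cl(A) = {47, 49, 50}.
∂A = cl(A) ∖ int(A) = {47, 49, 50} ∖ {47} = {49, 50}.


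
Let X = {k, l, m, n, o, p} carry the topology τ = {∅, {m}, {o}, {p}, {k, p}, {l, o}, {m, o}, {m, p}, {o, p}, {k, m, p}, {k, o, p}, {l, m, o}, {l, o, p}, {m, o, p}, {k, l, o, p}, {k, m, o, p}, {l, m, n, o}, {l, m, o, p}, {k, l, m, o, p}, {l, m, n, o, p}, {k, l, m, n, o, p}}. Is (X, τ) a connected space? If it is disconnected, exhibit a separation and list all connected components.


(X, τ) is disconnected; components = [{k, p}, {l, m, n, o}].

Find clopen sets (U ∈ τ with X ∖ U ∈ τ):
  U = ∅, X ∖ U = {k, l, m, n, o, p} — both open, so U is clopen.
  U = {k, p}, X ∖ U = {l, m, n, o} — both open, so U is clopen.
  U = {l, m, n, o}, X ∖ U = {k, p} — both open, so U is clopen.
  U = {k, l, m, n, o, p}, X ∖ U = ∅ — both open, so U is clopen.
Nontrivial clopen(s) exist: e.g. {k, p}. So (X, τ) is disconnected.
Compute connected components by grouping points that agree on all clopens:
  component: {k, p}
  component: {l, m, n, o}


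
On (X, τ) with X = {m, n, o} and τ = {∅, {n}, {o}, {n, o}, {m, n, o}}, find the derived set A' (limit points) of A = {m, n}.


A' = {m}

For each x ∈ X, list the open sets U ∈ τ with x ∈ U, then check whether U ∩ (A ∖ {x}) ≠ ∅ for every such U.
  x = m: opens ∋ x are {m, n, o}; each meets A ∖ {m}, so x IS a limit point.
  x = n: open {n} ∋ x has {n} ∩ (A ∖ {n}) = ∅, so x is NOT a limit point.
  x = o: open {o} ∋ x has {o} ∩ (A ∖ {o}) = ∅, so x is NOT a limit point.
Collecting: A' = {m}.


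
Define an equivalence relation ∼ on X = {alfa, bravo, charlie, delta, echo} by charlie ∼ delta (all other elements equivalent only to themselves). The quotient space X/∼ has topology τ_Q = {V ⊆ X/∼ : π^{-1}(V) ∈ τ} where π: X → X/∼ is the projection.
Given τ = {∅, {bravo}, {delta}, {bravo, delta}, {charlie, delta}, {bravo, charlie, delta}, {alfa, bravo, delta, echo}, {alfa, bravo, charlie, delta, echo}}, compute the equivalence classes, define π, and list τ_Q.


X/∼ = {[alfa], [bravo], [charlie=delta], [echo]}; |τ_Q| = 5.

Equivalence classes: [alfa], [bravo], [charlie=delta], [echo].
Quotient map π: X → X/∼ sends alfa ↦ [alfa], bravo ↦ [bravo], charlie ↦ [charlie=delta], delta ↦ [charlie=delta], echo ↦ [echo].
For each subset V ⊆ X/∼, compute π^{-1}(V) ⊆ X and check whether π^{-1}(V) ∈ τ. V is open in τ_Q iff π^{-1}(V) ∈ τ.
  V = {}: π^{-1}(V) = ∅ ∈ τ ✓.
  V = {[alfa]}: π^{-1}(V) = {alfa} ∉ τ ✗.
  V = {[bravo]}: π^{-1}(V) = {bravo} ∈ τ ✓.
  V = {[alfa], [bravo]}: π^{-1}(V) = {alfa, bravo} ∉ τ ✗.
  V = {[charlie=delta]}: π^{-1}(V) = {charlie, delta} ∈ τ ✓.
  V = {[alfa], [charlie=delta]}: π^{-1}(V) = {alfa, charlie, delta} ∉ τ ✗.
  V = {[bravo], [charlie=delta]}: π^{-1}(V) = {bravo, charlie, delta} ∈ τ ✓.
  V = {[alfa], [bravo], [charlie=delta]}: π^{-1}(V) = {alfa, bravo, charlie, delta} ∉ τ ✗.
  V = {[echo]}: π^{-1}(V) = {echo} ∉ τ ✗.
  V = {[alfa], [echo]}: π^{-1}(V) = {alfa, echo} ∉ τ ✗.
  V = {[bravo], [echo]}: π^{-1}(V) = {bravo, echo} ∉ τ ✗.
  V = {[alfa], [bravo], [echo]}: π^{-1}(V) = {alfa, bravo, echo} ∉ τ ✗.
  V = {[charlie=delta], [echo]}: π^{-1}(V) = {charlie, delta, echo} ∉ τ ✗.
  V = {[alfa], [charlie=delta], [echo]}: π^{-1}(V) = {alfa, charlie, delta, echo} ∉ τ ✗.
  V = {[bravo], [charlie=delta], [echo]}: π^{-1}(V) = {bravo, charlie, delta, echo} ∉ τ ✗.
  V = {[alfa], [bravo], [charlie=delta], [echo]}: π^{-1}(V) = {alfa, bravo, charlie, delta, echo} ∈ τ ✓.
Open sets in the quotient: τ_Q = {{}, {[bravo]}, {[charlie=delta]}, {[bravo], [charlie=delta]}, {[alfa], [bravo], [charlie=delta], [echo]}} (5 elements).


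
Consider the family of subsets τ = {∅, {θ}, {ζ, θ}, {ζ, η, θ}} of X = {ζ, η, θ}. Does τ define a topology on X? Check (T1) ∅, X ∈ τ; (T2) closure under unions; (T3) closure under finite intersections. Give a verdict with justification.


τ IS a topology on X.

Axiom (T1): ∅ ∈ τ? Yes; X ∈ τ? Yes.
Axiom (T2/T3): check pairwise unions and intersections of members of τ.
All pairwise intersections and unions checked — each lies in τ. Therefore τ satisfies (T1), (T2), (T3): it IS a topology on X.


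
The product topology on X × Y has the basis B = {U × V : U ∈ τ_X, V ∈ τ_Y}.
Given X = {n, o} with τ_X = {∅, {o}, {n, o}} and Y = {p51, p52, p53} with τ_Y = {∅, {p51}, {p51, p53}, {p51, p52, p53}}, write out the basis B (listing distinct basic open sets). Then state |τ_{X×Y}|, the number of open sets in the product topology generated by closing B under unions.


Basis B = {∅ × ∅, {o} × {p51}, {n, o} × {p51}, {o} × {p51, p53}, {o} × {p51, p52, p53}, {n, o} × {p51, p53}, {n, o} × {p51, p52, p53}}; |τ_{X×Y}| = 10.

Enumerate products U × V with U ∈ τ_X, V ∈ τ_Y (deduplicated):
  ∅ × ∅ = {} (∅)
  {o} × {p51} = {(o,p51)}
  {n, o} × {p51} = {(n,p51), (o,p51)}
  {o} × {p51, p53} = {(o,p51), (o,p53)}
  {o} × {p51, p52, p53} = {(o,p51), (o,p52), (o,p53)}
  {n, o} × {p51, p53} = {(n,p51), (n,p53), (o,p51), (o,p53)}
  {n, o} × {p51, p52, p53} = {(n,p51), (n,p52), (n,p53), (o,p51), (o,p52), (o,p53)}
These 7 distinct sets form the basis B.
Close under arbitrary unions to get τ_{X×Y}; counting gives |τ_{X×Y}| = 10.


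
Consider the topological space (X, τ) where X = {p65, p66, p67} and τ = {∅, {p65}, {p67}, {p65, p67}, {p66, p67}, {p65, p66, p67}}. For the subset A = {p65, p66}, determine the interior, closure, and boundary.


int(A) = {p65}, cl(A) = {p65, p66}, ∂A = {p66}.

Closed sets in (X, τ) are complements of opens:
  closed(X, τ) = {∅, {p65}, {p66}, {p65, p66}, {p66, p67}, {p65, p66, p67}}.
int(A) = ⋃ {U ∈ τ : U ⊆ A}. Opens contained in A: ∅, {p65}.
Taking the union of these: int(A) = {p65}.
cl(A) = ⋂ {C closed : A ⊆ C}. Closed sets containing A: {p65, p66}, {p65, p66, p67}.
Intersecting these: cl(A) = {p65, p66}.
∂A = cl(A) ∖ int(A) = {p65, p66} ∖ {p65} = {p66}.


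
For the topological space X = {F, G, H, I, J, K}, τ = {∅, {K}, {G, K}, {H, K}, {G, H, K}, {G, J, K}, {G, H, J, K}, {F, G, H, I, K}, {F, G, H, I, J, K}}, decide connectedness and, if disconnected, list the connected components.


(X, τ) is connected.

Find clopen sets (U ∈ τ with X ∖ U ∈ τ):
  U = ∅, X ∖ U = {F, G, H, I, J, K} — both open, so U is clopen.
  U = {F, G, H, I, J, K}, X ∖ U = ∅ — both open, so U is clopen.
Only trivial clopens (∅ and X) exist, so (X, τ) is connected.
Compute connected components by grouping points that agree on all clopens:
  component: {F, G, H, I, J, K}


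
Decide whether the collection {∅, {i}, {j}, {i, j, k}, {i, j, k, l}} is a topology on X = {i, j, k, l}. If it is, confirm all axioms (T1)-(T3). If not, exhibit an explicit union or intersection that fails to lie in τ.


τ is NOT a topology on X.

Axiom (T1): ∅ ∈ τ? Yes; X ∈ τ? Yes.
Axiom (T2/T3): check pairwise unions and intersections of members of τ.
Counterexample for (T2): {i} ∪ {j} = {i, j} ∉ τ. Therefore τ is NOT a topology.


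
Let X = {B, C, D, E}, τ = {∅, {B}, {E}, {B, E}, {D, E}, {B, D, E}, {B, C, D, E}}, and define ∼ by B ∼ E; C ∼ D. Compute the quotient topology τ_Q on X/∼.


X/∼ = {[B=E], [C=D]}; |τ_Q| = 3.

Equivalence classes: [B=E], [C=D].
Quotient map π: X → X/∼ sends B ↦ [B=E], C ↦ [C=D], D ↦ [C=D], E ↦ [B=E].
For each subset V ⊆ X/∼, compute π^{-1}(V) ⊆ X and check whether π^{-1}(V) ∈ τ. V is open in τ_Q iff π^{-1}(V) ∈ τ.
  V = {}: π^{-1}(V) = ∅ ∈ τ ✓.
  V = {[B=E]}: π^{-1}(V) = {B, E} ∈ τ ✓.
  V = {[C=D]}: π^{-1}(V) = {C, D} ∉ τ ✗.
  V = {[B=E], [C=D]}: π^{-1}(V) = {B, C, D, E} ∈ τ ✓.
Open sets in the quotient: τ_Q = {{}, {[B=E]}, {[B=E], [C=D]}} (3 elements).


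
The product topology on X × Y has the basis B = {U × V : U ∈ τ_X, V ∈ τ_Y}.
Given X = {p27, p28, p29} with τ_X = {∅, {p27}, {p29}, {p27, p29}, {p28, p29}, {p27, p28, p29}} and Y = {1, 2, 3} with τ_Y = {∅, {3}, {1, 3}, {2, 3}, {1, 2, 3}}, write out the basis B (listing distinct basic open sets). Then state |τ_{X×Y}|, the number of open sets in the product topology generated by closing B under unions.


Basis B = {∅ × ∅, {p27} × {3}, {p29} × {3}, {p27} × {1, 3}, {p27} × {2, 3}, {p27, p29} × {3}, {p28, p29} × {3}, {p29} × {1, 3}, {p29} × {2, 3}, {p27} × {1, 2, 3}, {p27, p28, p29} × {3}, {p29} × {1, 2, 3}, {p27, p29} × {1, 3}, {p27, p29} × {2, 3}, {p28, p29} × {1, 3}, {p28, p29} × {2, 3}, {p27, p29} × {1, 2, 3}, {p27, p28, p29} × {1, 3}, {p27, p28, p29} × {2, 3}, {p28, p29} × {1, 2, 3}, {p27, p28, p29} × {1, 2, 3}}; |τ_{X×Y}| = 70.

Enumerate products U × V with U ∈ τ_X, V ∈ τ_Y (deduplicated):
  ∅ × ∅ = {} (∅)
  {p27} × {3} = {(p27,3)}
  {p29} × {3} = {(p29,3)}
  {p27} × {1, 3} = {(p27,1), (p27,3)}
  {p27} × {2, 3} = {(p27,2), (p27,3)}
  {p27, p29} × {3} = {(p27,3), (p29,3)}
  {p28, p29} × {3} = {(p28,3), (p29,3)}
  {p29} × {1, 3} = {(p29,1), (p29,3)}
  {p29} × {2, 3} = {(p29,2), (p29,3)}
  {p27} × {1, 2, 3} = {(p27,1), (p27,2), (p27,3)}
  {p27, p28, p29} × {3} = {(p27,3), (p28,3), (p29,3)}
  {p29} × {1, 2, 3} = {(p29,1), (p29,2), (p29,3)}
  {p27, p29} × {1, 3} = {(p27,1), (p27,3), (p29,1), (p29,3)}
  {p27, p29} × {2, 3} = {(p27,2), (p27,3), (p29,2), (p29,3)}
  {p28, p29} × {1, 3} = {(p28,1), (p28,3), (p29,1), (p29,3)}
  {p28, p29} × {2, 3} = {(p28,2), (p28,3), (p29,2), (p29,3)}
  {p27, p29} × {1, 2, 3} = {(p27,1), (p27,2), (p27,3), (p29,1), (p29,2), (p29,3)}
  {p27, p28, p29} × {1, 3} = {(p27,1), (p27,3), (p28,1), (p28,3), (p29,1), (p29,3)}
  {p27, p28, p29} × {2, 3} = {(p27,2), (p27,3), (p28,2), (p28,3), (p29,2), (p29,3)}
  {p28, p29} × {1, 2, 3} = {(p28,1), (p28,2), (p28,3), (p29,1), (p29,2), (p29,3)}
  {p27, p28, p29} × {1, 2, 3} = {(p27,1), (p27,2), (p27,3), (p28,1), (p28,2), (p28,3), (p29,1), (p29,2), (p29,3)}
These 21 distinct sets form the basis B.
Close under arbitrary unions to get τ_{X×Y}; counting gives |τ_{X×Y}| = 70.


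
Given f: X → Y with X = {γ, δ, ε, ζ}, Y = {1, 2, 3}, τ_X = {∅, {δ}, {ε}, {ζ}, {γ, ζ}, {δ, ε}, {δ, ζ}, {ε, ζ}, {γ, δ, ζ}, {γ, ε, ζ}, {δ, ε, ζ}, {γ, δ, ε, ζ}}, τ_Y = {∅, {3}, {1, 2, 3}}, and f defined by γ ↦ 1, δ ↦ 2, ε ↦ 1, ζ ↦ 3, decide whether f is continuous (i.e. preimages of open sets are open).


f IS continuous.

Compute f^{-1}(U) for each U ∈ τ_Y:
  U = ∅: f^{-1}(U) = ∅ ∈ τ_X ✓.
  U = {3}: f^{-1}(U) = {ζ} ∈ τ_X ✓.
  U = {1, 2, 3}: f^{-1}(U) = {γ, δ, ε, ζ} ∈ τ_X ✓.
Every preimage lies in τ_X, so f IS continuous.


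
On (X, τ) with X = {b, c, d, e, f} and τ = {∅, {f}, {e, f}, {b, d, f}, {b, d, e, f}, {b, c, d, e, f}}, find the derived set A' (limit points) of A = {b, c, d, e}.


A' = {b, c, d}

For each x ∈ X, list the open sets U ∈ τ with x ∈ U, then check whether U ∩ (A ∖ {x}) ≠ ∅ for every such U.
  x = b: opens ∋ x are {b, d, f}, {b, d, e, f}, {b, c, d, e, f}; each meets A ∖ {b}, so x IS a limit point.
  x = c: opens ∋ x are {b, c, d, e, f}; each meets A ∖ {c}, so x IS a limit point.
  x = d: opens ∋ x are {b, d, f}, {b, d, e, f}, {b, c, d, e, f}; each meets A ∖ {d}, so x IS a limit point.
  x = e: open {e, f} ∋ x has {e, f} ∩ (A ∖ {e}) = ∅, so x is NOT a limit point.
  x = f: open {f} ∋ x has {f} ∩ (A ∖ {f}) = ∅, so x is NOT a limit point.
Collecting: A' = {b, c, d}.


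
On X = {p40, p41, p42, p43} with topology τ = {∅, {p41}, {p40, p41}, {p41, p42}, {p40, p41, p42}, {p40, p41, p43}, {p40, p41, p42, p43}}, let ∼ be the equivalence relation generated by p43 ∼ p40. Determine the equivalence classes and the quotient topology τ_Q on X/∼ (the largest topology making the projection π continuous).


X/∼ = {[p40=p43], [p41], [p42]}; |τ_Q| = 5.

Equivalence classes: [p40=p43], [p41], [p42].
Quotient map π: X → X/∼ sends p40 ↦ [p40=p43], p41 ↦ [p41], p42 ↦ [p42], p43 ↦ [p40=p43].
For each subset V ⊆ X/∼, compute π^{-1}(V) ⊆ X and check whether π^{-1}(V) ∈ τ. V is open in τ_Q iff π^{-1}(V) ∈ τ.
  V = {}: π^{-1}(V) = ∅ ∈ τ ✓.
  V = {[p40=p43]}: π^{-1}(V) = {p40, p43} ∉ τ ✗.
  V = {[p41]}: π^{-1}(V) = {p41} ∈ τ ✓.
  V = {[p40=p43], [p41]}: π^{-1}(V) = {p40, p41, p43} ∈ τ ✓.
  V = {[p42]}: π^{-1}(V) = {p42} ∉ τ ✗.
  V = {[p40=p43], [p42]}: π^{-1}(V) = {p40, p42, p43} ∉ τ ✗.
  V = {[p41], [p42]}: π^{-1}(V) = {p41, p42} ∈ τ ✓.
  V = {[p40=p43], [p41], [p42]}: π^{-1}(V) = {p40, p41, p42, p43} ∈ τ ✓.
Open sets in the quotient: τ_Q = {{}, {[p41]}, {[p40=p43], [p41]}, {[p41], [p42]}, {[p40=p43], [p41], [p42]}} (5 elements).


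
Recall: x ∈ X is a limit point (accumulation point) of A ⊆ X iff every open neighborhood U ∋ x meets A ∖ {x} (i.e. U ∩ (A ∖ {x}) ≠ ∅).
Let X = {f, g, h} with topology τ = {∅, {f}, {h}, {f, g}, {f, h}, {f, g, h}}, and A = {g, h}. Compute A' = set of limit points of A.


A' = ∅

For each x ∈ X, list the open sets U ∈ τ with x ∈ U, then check whether U ∩ (A ∖ {x}) ≠ ∅ for every such U.
  x = f: open {f} ∋ x has {f} ∩ (A ∖ {f}) = ∅, so x is NOT a limit point.
  x = g: open {f, g} ∋ x has {f, g} ∩ (A ∖ {g}) = ∅, so x is NOT a limit point.
  x = h: open {h} ∋ x has {h} ∩ (A ∖ {h}) = ∅, so x is NOT a limit point.
Collecting: A' = ∅.


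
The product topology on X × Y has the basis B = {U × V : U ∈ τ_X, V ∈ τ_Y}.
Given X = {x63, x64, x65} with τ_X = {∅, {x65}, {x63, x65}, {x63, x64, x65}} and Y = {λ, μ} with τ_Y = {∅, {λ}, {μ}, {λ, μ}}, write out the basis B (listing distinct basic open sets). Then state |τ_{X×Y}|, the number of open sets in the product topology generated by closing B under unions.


Basis B = {∅ × ∅, {x65} × {λ}, {x65} × {μ}, {x63, x65} × {λ}, {x63, x65} × {μ}, {x65} × {λ, μ}, {x63, x64, x65} × {λ}, {x63, x64, x65} × {μ}, {x63, x65} × {λ, μ}, {x63, x64, x65} × {λ, μ}}; |τ_{X×Y}| = 16.

Enumerate products U × V with U ∈ τ_X, V ∈ τ_Y (deduplicated):
  ∅ × ∅ = {} (∅)
  {x65} × {λ} = {(x65,λ)}
  {x65} × {μ} = {(x65,μ)}
  {x63, x65} × {λ} = {(x63,λ), (x65,λ)}
  {x63, x65} × {μ} = {(x63,μ), (x65,μ)}
  {x65} × {λ, μ} = {(x65,λ), (x65,μ)}
  {x63, x64, x65} × {λ} = {(x63,λ), (x64,λ), (x65,λ)}
  {x63, x64, x65} × {μ} = {(x63,μ), (x64,μ), (x65,μ)}
  {x63, x65} × {λ, μ} = {(x63,λ), (x63,μ), (x65,λ), (x65,μ)}
  {x63, x64, x65} × {λ, μ} = {(x63,λ), (x63,μ), (x64,λ), (x64,μ), (x65,λ), (x65,μ)}
These 10 distinct sets form the basis B.
Close under arbitrary unions to get τ_{X×Y}; counting gives |τ_{X×Y}| = 16.
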